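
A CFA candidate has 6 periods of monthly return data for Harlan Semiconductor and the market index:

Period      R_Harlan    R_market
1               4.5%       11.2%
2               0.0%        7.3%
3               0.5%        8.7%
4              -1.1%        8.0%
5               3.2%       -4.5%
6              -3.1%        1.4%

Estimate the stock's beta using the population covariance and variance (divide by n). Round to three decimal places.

0.034

Mean R_i = (4.5 + 0.0 + 0.5 − 1.1 + 3.2 − 3.1) / 6 = 0.6667%
Mean R_m = (11.2 + 7.3 + 8.7 + 8.0 − 4.5 + 1.4) / 6 = 5.3500%
Σ(R_i − R̄_i)(R_m − R̄_m) = 5.8100  ⇒  Cov = 5.8100 / 6 = 0.9683
Σ(R_m − R̄_m)² = 168.8950  ⇒  Var(R_m) = 168.8950 / 6 = 28.1492
β = Cov / Var(R_m) = 0.9683 / 28.1492 = 0.0344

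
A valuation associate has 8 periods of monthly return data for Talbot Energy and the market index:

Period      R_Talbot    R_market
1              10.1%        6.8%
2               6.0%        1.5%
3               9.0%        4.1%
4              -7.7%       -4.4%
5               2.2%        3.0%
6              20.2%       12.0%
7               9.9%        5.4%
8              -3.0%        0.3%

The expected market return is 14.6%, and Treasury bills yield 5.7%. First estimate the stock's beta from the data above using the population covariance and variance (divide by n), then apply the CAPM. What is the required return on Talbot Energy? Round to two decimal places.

21.03%

Mean R_i = (10.1 + 6.0 + 9.0 − 7.7 + 2.2 + 20.2 + 9.9 − 3.0) / 8 = 5.8375%
Mean R_m = (6.8 + 1.5 + 4.1 − 4.4 + 3.0 + 12.0 + 5.4 + 0.3) / 8 = 3.5875%
Σ(R_i − R̄_i)(R_m − R̄_m) = 282.4838  ⇒  Cov = 282.4838 / 8 = 35.3105
Σ(R_m − R̄_m)² = 163.9488  ⇒  Var(R_m) = 163.9488 / 8 = 20.4936
β = Cov / Var(R_m) = 35.3105 / 20.4936 = 1.7230
MRP = 14.6% − 5.7% = 8.90%
E(R) = R_f + β × MRP = 5.7% + 1.7230 × 8.9% = 21.03%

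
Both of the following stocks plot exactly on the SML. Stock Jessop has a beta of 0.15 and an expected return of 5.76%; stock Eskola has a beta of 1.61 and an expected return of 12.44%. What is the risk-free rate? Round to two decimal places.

5.07%

Both satisfy E(R) = R_f + β·MRP, so the slope of the SML is
MRP = (12.44% − 5.76%) / (1.61 − 0.15) = 6.68% / 1.46 = 4.5753%
R_f = E(R_Jessop) − β_Jessop·MRP = 5.76% − 0.15 × 4.5753% = 5.0737%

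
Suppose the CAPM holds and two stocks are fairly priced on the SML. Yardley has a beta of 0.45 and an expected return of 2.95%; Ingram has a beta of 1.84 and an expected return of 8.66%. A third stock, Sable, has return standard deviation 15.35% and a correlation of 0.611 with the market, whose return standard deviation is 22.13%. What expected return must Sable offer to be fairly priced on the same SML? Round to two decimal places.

MRP = (8.66% − 2.95%) / (1.84 − 0.45) = 4.1079%
R_f = 2.95% − 0.45 × 4.1079% = 1.1014%
β_Sable = ρ·σ_i/σ_m = 0.611 × 15.35 / 22.13 = 0.4238
E(R_Sable) = R_f + β × MRP = 1.1014% + 0.4238 × 4.1079% = 2.84%

2.84%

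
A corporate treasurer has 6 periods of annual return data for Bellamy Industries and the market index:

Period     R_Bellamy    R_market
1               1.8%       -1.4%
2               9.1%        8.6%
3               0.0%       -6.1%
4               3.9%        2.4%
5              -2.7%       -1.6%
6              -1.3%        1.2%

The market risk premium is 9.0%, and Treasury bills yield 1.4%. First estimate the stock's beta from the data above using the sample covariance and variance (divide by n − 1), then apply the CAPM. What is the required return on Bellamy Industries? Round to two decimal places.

Mean R_i = (1.8 + 9.1 + 0.0 + 3.9 − 2.7 − 1.3) / 6 = 1.8000%
Mean R_m = (-1.4 + 8.6 − 6.1 + 2.4 − 1.6 + 1.2) / 6 = 0.5167%
Σ(R_i − R̄_i)(R_m − R̄_m) = 82.2800  ⇒  Cov = 82.2800 / 5 = 16.4560
Σ(R_m − R̄_m)² = 121.2883  ⇒  Var(R_m) = 121.2883 / 5 = 24.2577
β = Cov / Var(R_m) = 16.4560 / 24.2577 = 0.6784
E(R) = R_f + β × MRP = 1.4% + 0.6784 × 9.0% = 7.51%

7.51%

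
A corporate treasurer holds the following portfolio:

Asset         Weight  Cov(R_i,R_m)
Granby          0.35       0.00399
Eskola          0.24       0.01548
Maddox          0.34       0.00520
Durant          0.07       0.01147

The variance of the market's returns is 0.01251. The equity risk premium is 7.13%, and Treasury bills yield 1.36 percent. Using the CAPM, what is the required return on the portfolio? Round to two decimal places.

5.74%

β_Granby = 0.00399 / 0.01251 = 0.3189
β_Eskola = 0.01548 / 0.01251 = 1.2374
β_Maddox = 0.00520 / 0.01251 = 0.4157
β_Durant = 0.01147 / 0.01251 = 0.9169
β_P = Σ w_i β_i = 0.35×0.3189 + 0.24×1.2374 + 0.34×0.4157 + 0.07×0.9169 = 0.6141
E(R_P) = R_f + β_P × MRP = 1.36% + 0.6141 × 7.13% = 5.74%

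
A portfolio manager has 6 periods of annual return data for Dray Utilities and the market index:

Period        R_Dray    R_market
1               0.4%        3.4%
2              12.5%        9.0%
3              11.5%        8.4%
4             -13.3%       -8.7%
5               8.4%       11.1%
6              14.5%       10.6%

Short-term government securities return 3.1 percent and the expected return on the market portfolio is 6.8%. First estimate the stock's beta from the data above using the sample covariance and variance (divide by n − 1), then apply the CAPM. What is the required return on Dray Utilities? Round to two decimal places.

Mean R_i = (0.4 + 12.5 + 11.5 − 13.3 + 8.4 + 14.5) / 6 = 5.6667%
Mean R_m = (3.4 + 9.0 + 8.4 − 8.7 + 11.1 + 10.6) / 6 = 5.6333%
Σ(R_i − R̄_i)(R_m − R̄_m) = 381.5767  ⇒  Cov = 381.5767 / 5 = 76.3153
Σ(R_m − R̄_m)² = 283.9733  ⇒  Var(R_m) = 283.9733 / 5 = 56.7947
β = Cov / Var(R_m) = 76.3153 / 56.7947 = 1.3437
MRP = 6.8% − 3.1% = 3.70%
E(R) = R_f + β × MRP = 3.1% + 1.3437 × 3.7% = 8.07%

8.07%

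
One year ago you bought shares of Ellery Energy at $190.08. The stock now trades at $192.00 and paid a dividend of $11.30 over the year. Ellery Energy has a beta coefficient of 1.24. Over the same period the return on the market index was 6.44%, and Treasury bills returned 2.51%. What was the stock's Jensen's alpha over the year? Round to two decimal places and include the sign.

Realised HPR = (P1 + D1 − P0) / P0 = (192.00 + 11.30 − 190.08) / 190.08 = 13.22 / 190.08 = 6.9550%
MRP = 6.44% − 2.51% = 3.93%
CAPM required = R_f + β·MRP = 2.51% + 1.24 × 3.93% = 7.3832%
α = realised − required = 6.9550% − 7.3832% = -0.43%

-0.43%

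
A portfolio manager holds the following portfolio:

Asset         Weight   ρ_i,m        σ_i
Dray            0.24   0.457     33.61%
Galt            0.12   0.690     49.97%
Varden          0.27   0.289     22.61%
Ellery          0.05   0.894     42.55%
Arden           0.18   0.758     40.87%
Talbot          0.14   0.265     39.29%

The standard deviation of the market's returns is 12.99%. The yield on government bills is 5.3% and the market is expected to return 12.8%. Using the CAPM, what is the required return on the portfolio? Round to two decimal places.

β_Dray = 0.457 × 33.61% / 12.99% = 1.1824
β_Galt = 0.690 × 49.97% / 12.99% = 2.6543
β_Varden = 0.289 × 22.61% / 12.99% = 0.5030
β_Ellery = 0.894 × 42.55% / 12.99% = 2.9284
β_Arden = 0.758 × 40.87% / 12.99% = 2.3849
β_Talbot = 0.265 × 39.29% / 12.99% = 0.8015
β_P = Σ w_i β_i = 0.24×1.1824 + 0.12×2.6543 + 0.27×0.5030 + 0.05×2.9284 + 0.18×2.3849 + 0.14×0.8015 = 1.4260
MRP = 12.8% − 5.3% = 7.50%
E(R_P) = R_f + β_P × MRP = 5.3% + 1.4260 × 7.5% = 16.00%

16.00%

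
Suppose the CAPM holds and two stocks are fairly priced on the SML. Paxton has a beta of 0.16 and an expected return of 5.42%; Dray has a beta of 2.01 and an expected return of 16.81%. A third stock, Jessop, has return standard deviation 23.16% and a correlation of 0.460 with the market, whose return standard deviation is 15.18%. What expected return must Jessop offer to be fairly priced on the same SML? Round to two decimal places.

MRP = (16.81% − 5.42%) / (2.01 − 0.16) = 6.1568%
R_f = 5.42% − 0.16 × 6.1568% = 4.4349%
β_Jessop = ρ·σ_i/σ_m = 0.460 × 23.16 / 15.18 = 0.7018
E(R_Jessop) = R_f + β × MRP = 4.4349% + 0.7018 × 6.1568% = 8.76%

8.76%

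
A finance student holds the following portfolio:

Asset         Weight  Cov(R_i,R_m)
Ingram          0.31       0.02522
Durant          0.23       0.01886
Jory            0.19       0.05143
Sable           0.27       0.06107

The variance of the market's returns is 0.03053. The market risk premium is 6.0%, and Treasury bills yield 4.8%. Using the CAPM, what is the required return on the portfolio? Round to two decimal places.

12.35%

β_Ingram = 0.02522 / 0.03053 = 0.8261
β_Durant = 0.01886 / 0.03053 = 0.6178
β_Jory = 0.05143 / 0.03053 = 1.6846
β_Sable = 0.06107 / 0.03053 = 2.0003
β_P = Σ w_i β_i = 0.31×0.8261 + 0.23×0.6178 + 0.19×1.6846 + 0.27×2.0003 = 1.2583
E(R_P) = R_f + β_P × MRP = 4.8% + 1.2583 × 6.0% = 12.35%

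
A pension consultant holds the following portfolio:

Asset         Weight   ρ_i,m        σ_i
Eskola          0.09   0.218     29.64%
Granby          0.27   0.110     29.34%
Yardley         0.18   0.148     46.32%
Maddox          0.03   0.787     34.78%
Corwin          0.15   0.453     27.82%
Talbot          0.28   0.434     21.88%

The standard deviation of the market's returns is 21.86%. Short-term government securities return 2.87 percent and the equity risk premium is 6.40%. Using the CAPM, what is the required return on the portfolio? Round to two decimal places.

5.23%

β_Eskola = 0.218 × 29.64% / 21.86% = 0.2956
β_Granby = 0.110 × 29.34% / 21.86% = 0.1476
β_Yardley = 0.148 × 46.32% / 21.86% = 0.3136
β_Maddox = 0.787 × 34.78% / 21.86% = 1.2521
β_Corwin = 0.453 × 27.82% / 21.86% = 0.5765
β_Talbot = 0.434 × 21.88% / 21.86% = 0.4344
β_P = Σ w_i β_i = 0.09×0.2956 + 0.27×0.1476 + 0.18×0.3136 + 0.03×1.2521 + 0.15×0.5765 + 0.28×0.4344 = 0.3686
E(R_P) = R_f + β_P × MRP = 2.87% + 0.3686 × 6.40% = 5.23%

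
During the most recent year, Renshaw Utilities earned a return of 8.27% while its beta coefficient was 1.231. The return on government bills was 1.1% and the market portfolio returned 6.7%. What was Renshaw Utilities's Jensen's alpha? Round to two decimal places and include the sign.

Market excess return = 6.7% − 1.1% = 5.60%
CAPM benchmark = R_f + β(R_m − R_f) = 1.1% + 1.231 × 5.6% = 7.9936%
α = actual − benchmark = 8.27% − 7.9936% = +0.28%

+0.28%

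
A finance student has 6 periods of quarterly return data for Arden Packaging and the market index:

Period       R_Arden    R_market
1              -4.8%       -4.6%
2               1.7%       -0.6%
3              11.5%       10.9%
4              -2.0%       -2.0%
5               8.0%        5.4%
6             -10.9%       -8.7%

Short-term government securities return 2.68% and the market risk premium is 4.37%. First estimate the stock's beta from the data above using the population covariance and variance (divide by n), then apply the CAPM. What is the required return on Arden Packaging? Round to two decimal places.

Mean R_i = (-4.8 + 1.7 + 11.5 − 2.0 + 8.0 − 10.9) / 6 = 0.5833%
Mean R_m = (-4.6 − 0.6 + 10.9 − 2.0 + 5.4 − 8.7) / 6 = 0.0667%
Σ(R_i − R̄_i)(R_m − R̄_m) = 288.2067  ⇒  Cov = 288.2067 / 6 = 48.0345
Σ(R_m − R̄_m)² = 249.1533  ⇒  Var(R_m) = 249.1533 / 6 = 41.5256
β = Cov / Var(R_m) = 48.0345 / 41.5256 = 1.1567
E(R) = R_f + β × MRP = 2.68% + 1.1567 × 4.37% = 7.73%

7.73%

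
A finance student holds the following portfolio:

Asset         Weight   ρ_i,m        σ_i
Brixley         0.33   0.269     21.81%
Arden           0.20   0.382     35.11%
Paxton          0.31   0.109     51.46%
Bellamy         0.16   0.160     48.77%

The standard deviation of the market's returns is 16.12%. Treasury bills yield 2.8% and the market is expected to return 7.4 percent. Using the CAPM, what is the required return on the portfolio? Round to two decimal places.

4.97%

β_Brixley = 0.269 × 21.81% / 16.12% = 0.3640
β_Arden = 0.382 × 35.11% / 16.12% = 0.8320
β_Paxton = 0.109 × 51.46% / 16.12% = 0.3480
β_Bellamy = 0.160 × 48.77% / 16.12% = 0.4841
β_P = Σ w_i β_i = 0.33×0.3640 + 0.20×0.8320 + 0.31×0.3480 + 0.16×0.4841 = 0.4719
MRP = 7.4% − 2.8% = 4.60%
E(R_P) = R_f + β_P × MRP = 2.8% + 0.4719 × 4.6% = 4.97%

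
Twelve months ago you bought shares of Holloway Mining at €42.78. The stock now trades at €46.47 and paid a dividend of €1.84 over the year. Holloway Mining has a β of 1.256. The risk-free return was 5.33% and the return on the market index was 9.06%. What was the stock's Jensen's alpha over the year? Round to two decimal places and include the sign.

Realised HPR = (P1 + D1 − P0) / P0 = (46.47 + 1.84 − 42.78) / 42.78 = 5.53 / 42.78 = 12.9266%
MRP = 9.06% − 5.33% = 3.73%
CAPM required = R_f + β·MRP = 5.33% + 1.256 × 3.73% = 10.01488%
α = realised − required = 12.9266% − 10.01488% = +2.91%

+2.91%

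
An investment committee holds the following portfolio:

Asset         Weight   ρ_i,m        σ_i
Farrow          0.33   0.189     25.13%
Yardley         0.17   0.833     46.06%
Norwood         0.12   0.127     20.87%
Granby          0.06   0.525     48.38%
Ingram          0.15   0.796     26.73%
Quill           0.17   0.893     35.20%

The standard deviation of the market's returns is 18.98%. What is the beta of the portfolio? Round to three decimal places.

β_Farrow = 0.189 × 25.13% / 18.98% = 0.2502
β_Yardley = 0.833 × 46.06% / 18.98% = 2.0215
β_Norwood = 0.127 × 20.87% / 18.98% = 0.1396
β_Granby = 0.525 × 48.38% / 18.98% = 1.3382
β_Ingram = 0.796 × 26.73% / 18.98% = 1.1210
β_Quill = 0.893 × 35.20% / 18.98% = 1.6561
β_P = Σ w_i β_i = 0.33×0.2502 + 0.17×2.0215 + 0.12×0.1396 + 0.06×1.3382 + 0.15×1.1210 + 0.17×1.6561 = 0.9730

0.973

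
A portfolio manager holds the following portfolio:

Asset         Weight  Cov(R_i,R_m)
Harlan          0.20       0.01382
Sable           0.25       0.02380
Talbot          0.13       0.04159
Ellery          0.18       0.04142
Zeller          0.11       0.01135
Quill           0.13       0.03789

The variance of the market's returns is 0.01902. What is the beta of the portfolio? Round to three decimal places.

β_Harlan = 0.01382 / 0.01902 = 0.7266
β_Sable = 0.02380 / 0.01902 = 1.2513
β_Talbot = 0.04159 / 0.01902 = 2.1866
β_Ellery = 0.04142 / 0.01902 = 2.1777
β_Zeller = 0.01135 / 0.01902 = 0.5967
β_Quill = 0.03789 / 0.01902 = 1.9921
β_P = Σ w_i β_i = 0.20×0.7266 + 0.25×1.2513 + 0.13×2.1866 + 0.18×2.1777 + 0.11×0.5967 + 0.13×1.9921 = 1.4590

1.459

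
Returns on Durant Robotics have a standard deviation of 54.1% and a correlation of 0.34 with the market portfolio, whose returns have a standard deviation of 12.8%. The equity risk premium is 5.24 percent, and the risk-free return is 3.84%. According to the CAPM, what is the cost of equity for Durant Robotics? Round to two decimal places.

β = ρ × σ_i / σ_m = 0.34 × 54.1% / 12.8% = 1.4370
E(R) = 3.84% + 1.4370 × 5.24% = 11.37%

11.37%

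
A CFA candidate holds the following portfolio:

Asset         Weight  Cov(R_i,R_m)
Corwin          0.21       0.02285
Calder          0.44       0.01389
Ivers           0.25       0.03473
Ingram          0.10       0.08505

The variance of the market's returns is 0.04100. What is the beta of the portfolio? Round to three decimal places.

β_Corwin = 0.02285 / 0.04100 = 0.5573
β_Calder = 0.01389 / 0.04100 = 0.3388
β_Ivers = 0.03473 / 0.04100 = 0.8471
β_Ingram = 0.08505 / 0.04100 = 2.0744
β_P = Σ w_i β_i = 0.21×0.5573 + 0.44×0.3388 + 0.25×0.8471 + 0.10×2.0744 = 0.6853

0.685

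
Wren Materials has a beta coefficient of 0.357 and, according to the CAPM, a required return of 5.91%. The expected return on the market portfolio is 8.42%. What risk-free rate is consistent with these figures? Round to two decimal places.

E(R) = R_f + β(E(R_m) − R_f) = R_f(1 − β) + β·E(R_m)
5.91% = R_f × (1 − 0.357) + 0.357 × 8.42%
5.91% = R_f × 0.643 + 3.00594%
R_f = (5.91% − 3.00594%) / 0.643 = 4.52%

4.52%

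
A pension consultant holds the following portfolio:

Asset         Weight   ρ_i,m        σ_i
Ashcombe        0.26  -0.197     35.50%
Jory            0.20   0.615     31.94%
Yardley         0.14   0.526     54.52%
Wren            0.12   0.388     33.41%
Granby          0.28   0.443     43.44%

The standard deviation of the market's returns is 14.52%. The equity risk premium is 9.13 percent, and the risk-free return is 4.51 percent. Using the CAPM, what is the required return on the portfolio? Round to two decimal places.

12.73%

β_Ashcombe = -0.197 × 35.50% / 14.52% = -0.4816
β_Jory = 0.615 × 31.94% / 14.52% = 1.3528
β_Yardley = 0.526 × 54.52% / 14.52% = 1.9750
β_Wren = 0.388 × 33.41% / 14.52% = 0.8928
β_Granby = 0.443 × 43.44% / 14.52% = 1.3253
β_P = Σ w_i β_i = 0.26×-0.4816 + 0.20×1.3528 + 0.14×1.9750 + 0.12×0.8928 + 0.28×1.3253 = 0.9001
E(R_P) = R_f + β_P × MRP = 4.51% + 0.9001 × 9.13% = 12.73%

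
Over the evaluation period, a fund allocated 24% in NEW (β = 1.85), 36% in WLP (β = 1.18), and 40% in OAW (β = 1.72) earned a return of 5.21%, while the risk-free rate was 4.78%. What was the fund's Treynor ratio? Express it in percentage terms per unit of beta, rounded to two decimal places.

0.28%

β_P = 0.24×1.85 + 0.36×1.18 + 0.40×1.72 = 1.5568
Treynor = (R_P − R_f) / β_P = (5.21% − 4.78%) / 1.5568 = 0.43% / 1.5568 = 0.28%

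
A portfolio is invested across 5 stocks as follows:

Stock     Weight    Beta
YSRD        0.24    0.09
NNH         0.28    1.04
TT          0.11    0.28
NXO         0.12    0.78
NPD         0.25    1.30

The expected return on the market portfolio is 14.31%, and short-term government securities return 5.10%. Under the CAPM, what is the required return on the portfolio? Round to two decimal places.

12.12%

β_P = Σ w_i β_i = 0.24×0.09 + 0.28×1.04 + 0.11×0.28 + 0.12×0.78 + 0.25×1.30 = 0.7622
MRP = 14.31% − 5.10% = 9.21%
E(R_P) = R_f + β_P × MRP = 5.10% + 0.7622 × 9.21% = 12.12%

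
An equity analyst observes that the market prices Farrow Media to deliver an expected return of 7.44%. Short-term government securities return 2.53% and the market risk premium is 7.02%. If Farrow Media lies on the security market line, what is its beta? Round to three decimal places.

β = (E(R) − R_f) / MRP = (7.44% − 2.53%) / 7.02% = 4.91% / 7.02% = 0.699

0.699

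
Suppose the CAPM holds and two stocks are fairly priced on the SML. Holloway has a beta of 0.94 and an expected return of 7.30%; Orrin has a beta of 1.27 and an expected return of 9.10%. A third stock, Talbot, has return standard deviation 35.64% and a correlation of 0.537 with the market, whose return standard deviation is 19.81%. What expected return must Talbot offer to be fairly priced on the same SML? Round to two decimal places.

7.44%

MRP = (9.10% − 7.30%) / (1.27 − 0.94) = 5.4545%
R_f = 7.30% − 0.94 × 5.4545% = 2.1728%
β_Talbot = ρ·σ_i/σ_m = 0.537 × 35.64 / 19.81 = 0.9661
E(R_Talbot) = R_f + β × MRP = 2.1728% + 0.9661 × 5.4545% = 7.44%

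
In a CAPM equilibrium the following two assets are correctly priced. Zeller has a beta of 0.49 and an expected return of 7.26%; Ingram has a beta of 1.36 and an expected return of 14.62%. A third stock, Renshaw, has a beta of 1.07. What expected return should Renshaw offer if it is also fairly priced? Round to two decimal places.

MRP (SML slope) = (14.62% − 7.26%) / (1.36 − 0.49) = 7.36% / 0.87 = 8.4598%
R_f (intercept) = 7.26% − 0.49 × 8.4598% = 3.1147%
E(R_Renshaw) = R_f + β × MRP = 3.1147% + 1.07 × 8.4598% = 12.17%

12.17%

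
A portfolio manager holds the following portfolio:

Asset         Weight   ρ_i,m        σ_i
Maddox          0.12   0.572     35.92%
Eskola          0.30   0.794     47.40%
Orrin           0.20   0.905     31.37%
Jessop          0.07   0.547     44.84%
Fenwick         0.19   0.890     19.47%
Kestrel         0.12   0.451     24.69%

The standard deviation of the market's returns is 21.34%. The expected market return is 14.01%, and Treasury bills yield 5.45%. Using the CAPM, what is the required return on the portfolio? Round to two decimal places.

15.79%

β_Maddox = 0.572 × 35.92% / 21.34% = 0.9628
β_Eskola = 0.794 × 47.40% / 21.34% = 1.7636
β_Orrin = 0.905 × 31.37% / 21.34% = 1.3304
β_Jessop = 0.547 × 44.84% / 21.34% = 1.1494
β_Fenwick = 0.890 × 19.47% / 21.34% = 0.8120
β_Kestrel = 0.451 × 24.69% / 21.34% = 0.5218
β_P = Σ w_i β_i = 0.12×0.9628 + 0.30×1.7636 + 0.20×1.3304 + 0.07×1.1494 + 0.19×0.8120 + 0.12×0.5218 = 1.2081
MRP = 14.01% − 5.45% = 8.56%
E(R_P) = R_f + β_P × MRP = 5.45% + 1.2081 × 8.56% = 15.79%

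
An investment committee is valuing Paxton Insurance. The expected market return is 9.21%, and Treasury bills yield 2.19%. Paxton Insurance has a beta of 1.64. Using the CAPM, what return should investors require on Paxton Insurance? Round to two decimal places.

13.70%

Market risk premium = E(R_m) − R_f = 9.21% − 2.19% = 7.02%
E(R) = R_f + β × MRP = 2.19% + 1.64 × 7.02% = 13.70%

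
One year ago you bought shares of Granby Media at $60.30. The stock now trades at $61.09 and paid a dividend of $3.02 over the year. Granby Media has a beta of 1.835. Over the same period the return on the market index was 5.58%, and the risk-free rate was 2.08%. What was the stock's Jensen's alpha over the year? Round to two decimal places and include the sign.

-2.18%

Realised HPR = (P1 + D1 − P0) / P0 = (61.09 + 3.02 − 60.30) / 60.30 = 3.81 / 60.30 = 6.3184%
MRP = 5.58% − 2.08% = 3.50%
CAPM required = R_f + β·MRP = 2.08% + 1.835 × 3.50% = 8.50250%
α = realised − required = 6.3184% − 8.50250% = -2.18%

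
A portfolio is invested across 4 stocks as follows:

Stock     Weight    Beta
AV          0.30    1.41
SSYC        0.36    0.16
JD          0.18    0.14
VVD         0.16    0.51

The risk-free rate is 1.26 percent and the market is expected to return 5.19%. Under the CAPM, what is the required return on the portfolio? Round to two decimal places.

β_P = Σ w_i β_i = 0.30×1.41 + 0.36×0.16 + 0.18×0.14 + 0.16×0.51 = 0.5874
MRP = 5.19% − 1.26% = 3.93%
E(R_P) = R_f + β_P × MRP = 1.26% + 0.5874 × 3.93% = 3.57%

3.57%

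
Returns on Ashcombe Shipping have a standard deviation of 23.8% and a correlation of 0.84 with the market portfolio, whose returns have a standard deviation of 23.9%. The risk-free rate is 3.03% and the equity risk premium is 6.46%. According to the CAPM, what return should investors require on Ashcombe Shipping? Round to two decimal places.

8.43%

β = ρ × σ_i / σ_m = 0.84 × 23.8% / 23.9% = 0.8365
E(R) = 3.03% + 0.8365 × 6.46% = 8.43%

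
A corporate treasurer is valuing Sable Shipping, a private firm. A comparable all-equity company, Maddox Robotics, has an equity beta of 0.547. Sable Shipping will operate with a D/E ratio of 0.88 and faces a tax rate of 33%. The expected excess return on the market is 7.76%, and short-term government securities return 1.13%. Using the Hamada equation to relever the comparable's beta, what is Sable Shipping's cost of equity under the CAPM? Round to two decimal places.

β_L = β_U × [1 + (1 − t)(D/E)] = 0.547 × [1 + (1 − 0.33) × 0.88]
    = 0.547 × [1 + 0.67 × 0.88] = 0.547 × 1.5896 = 0.8695
E(R) = R_f + β_L × MRP = 1.13% + 0.8695 × 7.76% = 7.88%

7.88%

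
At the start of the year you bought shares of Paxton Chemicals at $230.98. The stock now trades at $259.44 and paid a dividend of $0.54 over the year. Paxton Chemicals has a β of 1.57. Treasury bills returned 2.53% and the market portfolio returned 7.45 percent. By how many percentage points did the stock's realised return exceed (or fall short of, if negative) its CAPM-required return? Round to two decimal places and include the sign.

+2.30%

Realised HPR = (P1 + D1 − P0) / P0 = (259.44 + 0.54 − 230.98) / 230.98 = 29.00 / 230.98 = 12.5552%
MRP = 7.45% − 2.53% = 4.92%
CAPM required = R_f + β·MRP = 2.53% + 1.57 × 4.92% = 10.2544%
α = realised − required = 12.5552% − 10.2544% = +2.30%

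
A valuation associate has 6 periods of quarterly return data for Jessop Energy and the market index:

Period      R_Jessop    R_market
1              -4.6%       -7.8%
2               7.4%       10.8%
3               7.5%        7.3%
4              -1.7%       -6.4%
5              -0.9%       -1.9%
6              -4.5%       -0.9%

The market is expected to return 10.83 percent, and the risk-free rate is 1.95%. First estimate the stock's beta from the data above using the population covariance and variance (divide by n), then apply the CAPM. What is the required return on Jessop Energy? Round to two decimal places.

Mean R_i = (-4.6 + 7.4 + 7.5 − 1.7 − 0.9 − 4.5) / 6 = 0.5333%
Mean R_m = (-7.8 + 10.8 + 7.3 − 6.4 − 1.9 − 0.9) / 6 = 0.1833%
Σ(R_i − R̄_i)(R_m − R̄_m) = 186.6033  ⇒  Cov = 186.6033 / 6 = 31.1006
Σ(R_m − R̄_m)² = 275.9483  ⇒  Var(R_m) = 275.9483 / 6 = 45.9914
β = Cov / Var(R_m) = 31.1006 / 45.9914 = 0.6762
MRP = 10.83% − 1.95% = 8.88%
E(R) = R_f + β × MRP = 1.95% + 0.6762 × 8.88% = 7.95%

7.95%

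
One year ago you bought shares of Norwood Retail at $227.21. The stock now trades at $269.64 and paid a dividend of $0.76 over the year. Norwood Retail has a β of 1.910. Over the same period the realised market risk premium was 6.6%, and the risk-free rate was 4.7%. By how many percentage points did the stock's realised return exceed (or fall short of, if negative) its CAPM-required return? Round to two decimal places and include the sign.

Realised HPR = (P1 + D1 − P0) / P0 = (269.64 + 0.76 − 227.21) / 227.21 = 43.19 / 227.21 = 19.0088%
CAPM required = R_f + β·MRP = 4.7% + 1.910 × 6.6% = 17.3060%
α = realised − required = 19.0088% − 17.3060% = +1.70%

+1.70%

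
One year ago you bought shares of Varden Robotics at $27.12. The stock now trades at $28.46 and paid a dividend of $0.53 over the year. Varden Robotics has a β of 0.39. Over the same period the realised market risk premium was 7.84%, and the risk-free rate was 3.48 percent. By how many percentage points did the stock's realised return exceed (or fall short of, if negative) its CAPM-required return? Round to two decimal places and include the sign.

Realised HPR = (P1 + D1 − P0) / P0 = (28.46 + 0.53 − 27.12) / 27.12 = 1.87 / 27.12 = 6.8953%
CAPM required = R_f + β·MRP = 3.48% + 0.39 × 7.84% = 6.5376%
α = realised − required = 6.8953% − 6.5376% = +0.36%

+0.36%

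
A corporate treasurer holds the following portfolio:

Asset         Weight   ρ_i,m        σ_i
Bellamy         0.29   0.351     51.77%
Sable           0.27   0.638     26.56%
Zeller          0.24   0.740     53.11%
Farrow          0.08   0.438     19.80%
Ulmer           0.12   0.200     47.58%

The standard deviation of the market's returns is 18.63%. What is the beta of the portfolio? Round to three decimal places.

β_Bellamy = 0.351 × 51.77% / 18.63% = 0.9754
β_Sable = 0.638 × 26.56% / 18.63% = 0.9096
β_Zeller = 0.740 × 53.11% / 18.63% = 2.1096
β_Farrow = 0.438 × 19.80% / 18.63% = 0.4655
β_Ulmer = 0.200 × 47.58% / 18.63% = 0.5108
β_P = Σ w_i β_i = 0.29×0.9754 + 0.27×0.9096 + 0.24×2.1096 + 0.08×0.4655 + 0.12×0.5108 = 1.1333

1.133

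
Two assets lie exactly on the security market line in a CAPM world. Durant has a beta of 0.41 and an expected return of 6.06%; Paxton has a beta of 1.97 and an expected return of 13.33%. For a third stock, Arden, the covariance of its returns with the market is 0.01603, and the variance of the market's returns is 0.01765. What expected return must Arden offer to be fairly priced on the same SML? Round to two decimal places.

MRP = (13.33% − 6.06%) / (1.97 − 0.41) = 4.6603%
R_f = 6.06% − 0.41 × 4.6603% = 4.1493%
β_Arden = Cov / Var(R_m) = 0.01603 / 0.01765 = 0.9082
E(R_Arden) = R_f + β × MRP = 4.1493% + 0.9082 × 4.6603% = 8.38%

8.38%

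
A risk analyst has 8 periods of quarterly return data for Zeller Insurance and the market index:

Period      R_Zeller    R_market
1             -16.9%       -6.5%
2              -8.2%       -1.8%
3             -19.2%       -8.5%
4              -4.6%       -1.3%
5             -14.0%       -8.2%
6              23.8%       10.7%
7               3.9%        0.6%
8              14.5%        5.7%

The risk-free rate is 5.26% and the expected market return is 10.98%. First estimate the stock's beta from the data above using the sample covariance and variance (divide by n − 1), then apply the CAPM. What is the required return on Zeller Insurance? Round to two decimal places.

18.08%

Mean R_i = (-16.9 − 8.2 − 19.2 − 4.6 − 14.0 + 23.8 + 3.9 + 14.5) / 8 = -2.5875%
Mean R_m = (-6.5 − 1.8 − 8.5 − 1.3 − 8.2 + 10.7 + 0.6 + 5.7) / 8 = -1.1625%
Σ(R_i − R̄_i)(R_m − R̄_m) = 724.1763  ⇒  Cov = 724.1763 / 7 = 103.4538
Σ(R_m − R̄_m)² = 323.1988  ⇒  Var(R_m) = 323.1988 / 7 = 46.1713
β = Cov / Var(R_m) = 103.4538 / 46.1713 = 2.2407
MRP = 10.98% − 5.26% = 5.72%
E(R) = R_f + β × MRP = 5.26% + 2.2407 × 5.72% = 18.08%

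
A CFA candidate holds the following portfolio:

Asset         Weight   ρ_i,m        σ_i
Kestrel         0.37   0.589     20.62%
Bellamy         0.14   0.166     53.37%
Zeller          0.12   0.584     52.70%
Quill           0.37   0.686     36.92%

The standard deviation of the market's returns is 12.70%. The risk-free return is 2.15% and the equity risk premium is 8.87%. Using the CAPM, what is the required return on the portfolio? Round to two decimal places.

β_Kestrel = 0.589 × 20.62% / 12.70% = 0.9563
β_Bellamy = 0.166 × 53.37% / 12.70% = 0.6976
β_Zeller = 0.584 × 52.70% / 12.70% = 2.4234
β_Quill = 0.686 × 36.92% / 12.70% = 1.9943
β_P = Σ w_i β_i = 0.37×0.9563 + 0.14×0.6976 + 0.12×2.4234 + 0.37×1.9943 = 1.4802
E(R_P) = R_f + β_P × MRP = 2.15% + 1.4802 × 8.87% = 15.28%

15.28%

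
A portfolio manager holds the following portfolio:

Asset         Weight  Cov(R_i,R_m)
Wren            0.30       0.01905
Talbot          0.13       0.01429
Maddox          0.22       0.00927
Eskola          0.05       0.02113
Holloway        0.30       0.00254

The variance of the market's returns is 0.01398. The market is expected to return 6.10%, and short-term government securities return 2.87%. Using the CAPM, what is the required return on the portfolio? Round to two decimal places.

5.51%

β_Wren = 0.01905 / 0.01398 = 1.3627
β_Talbot = 0.01429 / 0.01398 = 1.0222
β_Maddox = 0.00927 / 0.01398 = 0.6631
β_Eskola = 0.02113 / 0.01398 = 1.5114
β_Holloway = 0.00254 / 0.01398 = 0.1817
β_P = Σ w_i β_i = 0.30×1.3627 + 0.13×1.0222 + 0.22×0.6631 + 0.05×1.5114 + 0.30×0.1817 = 0.8177
MRP = 6.10% − 2.87% = 3.23%
E(R_P) = R_f + β_P × MRP = 2.87% + 0.8177 × 3.23% = 5.51%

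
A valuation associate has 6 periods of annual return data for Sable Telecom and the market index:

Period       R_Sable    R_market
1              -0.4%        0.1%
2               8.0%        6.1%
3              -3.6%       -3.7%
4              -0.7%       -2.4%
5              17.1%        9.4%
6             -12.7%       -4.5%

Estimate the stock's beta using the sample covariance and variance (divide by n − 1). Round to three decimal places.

Mean R_i = (-0.4 + 8.0 − 3.6 − 0.7 + 17.1 − 12.7) / 6 = 1.2833%
Mean R_m = (0.1 + 6.1 − 3.7 − 2.4 + 9.4 − 4.5) / 6 = 0.8333%
Σ(R_i − R̄_i)(R_m − R̄_m) = 275.2333  ⇒  Cov = 275.2333 / 5 = 55.0467
Σ(R_m − R̄_m)² = 161.1133  ⇒  Var(R_m) = 161.1133 / 5 = 32.2227
β = Cov / Var(R_m) = 55.0467 / 32.2227 = 1.7083

1.708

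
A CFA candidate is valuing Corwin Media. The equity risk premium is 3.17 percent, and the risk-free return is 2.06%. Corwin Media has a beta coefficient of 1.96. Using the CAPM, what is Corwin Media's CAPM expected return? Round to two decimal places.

8.27%

E(R) = R_f + β × MRP = 2.06% + 1.96 × 3.17% = 8.27%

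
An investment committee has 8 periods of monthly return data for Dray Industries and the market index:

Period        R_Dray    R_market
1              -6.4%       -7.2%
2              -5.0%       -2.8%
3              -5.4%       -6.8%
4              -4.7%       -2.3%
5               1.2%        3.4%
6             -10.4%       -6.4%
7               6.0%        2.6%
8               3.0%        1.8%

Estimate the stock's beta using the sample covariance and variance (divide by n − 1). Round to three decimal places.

1.124

Mean R_i = (-6.4 − 5.0 − 5.4 − 4.7 + 1.2 − 10.4 + 6.0 + 3.0) / 8 = -2.7125%
Mean R_m = (-7.2 − 2.8 − 6.8 − 2.3 + 3.4 − 6.4 + 2.6 + 1.8) / 8 = -2.2125%
Σ(R_i − R̄_i)(R_m − R̄_m) = 151.2388  ⇒  Cov = 151.2388 / 7 = 21.6055
Σ(R_m − R̄_m)² = 134.5688  ⇒  Var(R_m) = 134.5688 / 7 = 19.2241
β = Cov / Var(R_m) = 21.6055 / 19.2241 = 1.1239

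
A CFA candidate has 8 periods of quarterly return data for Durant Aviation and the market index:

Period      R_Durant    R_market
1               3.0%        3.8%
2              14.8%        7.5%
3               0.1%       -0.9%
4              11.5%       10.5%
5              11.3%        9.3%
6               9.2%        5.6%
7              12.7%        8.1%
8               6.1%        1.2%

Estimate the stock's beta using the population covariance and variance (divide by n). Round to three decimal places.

1.090

Mean R_i = (3.0 + 14.8 + 0.1 + 11.5 + 11.3 + 9.2 + 12.7 + 6.1) / 8 = 8.5875%
Mean R_m = (3.8 + 7.5 − 0.9 + 10.5 + 9.3 + 5.6 + 8.1 + 1.2) / 8 = 5.6375%
Σ(R_i − R̄_i)(R_m − R̄_m) = 122.5638  ⇒  Cov = 122.5638 / 8 = 15.3205
Σ(R_m − R̄_m)² = 112.3988  ⇒  Var(R_m) = 112.3988 / 8 = 14.0499
β = Cov / Var(R_m) = 15.3205 / 14.0499 = 1.0904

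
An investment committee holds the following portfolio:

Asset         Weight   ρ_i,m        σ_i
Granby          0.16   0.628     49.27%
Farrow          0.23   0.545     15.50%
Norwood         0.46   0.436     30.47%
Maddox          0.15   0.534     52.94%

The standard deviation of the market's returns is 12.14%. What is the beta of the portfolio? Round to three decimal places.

β_Granby = 0.628 × 49.27% / 12.14% = 2.5487
β_Farrow = 0.545 × 15.50% / 12.14% = 0.6958
β_Norwood = 0.436 × 30.47% / 12.14% = 1.0943
β_Maddox = 0.534 × 52.94% / 12.14% = 2.3287
β_P = Σ w_i β_i = 0.16×2.5487 + 0.23×0.6958 + 0.46×1.0943 + 0.15×2.3287 = 1.4205

1.421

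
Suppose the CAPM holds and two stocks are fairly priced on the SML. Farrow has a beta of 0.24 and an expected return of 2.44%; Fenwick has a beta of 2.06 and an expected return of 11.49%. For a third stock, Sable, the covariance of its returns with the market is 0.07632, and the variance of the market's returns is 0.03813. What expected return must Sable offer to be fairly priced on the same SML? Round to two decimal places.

11.20%

MRP = (11.49% − 2.44%) / (2.06 − 0.24) = 4.9725%
R_f = 2.44% − 0.24 × 4.9725% = 1.2466%
β_Sable = Cov / Var(R_m) = 0.07632 / 0.03813 = 2.0016
E(R_Sable) = R_f + β × MRP = 1.2466% + 2.0016 × 4.9725% = 11.20%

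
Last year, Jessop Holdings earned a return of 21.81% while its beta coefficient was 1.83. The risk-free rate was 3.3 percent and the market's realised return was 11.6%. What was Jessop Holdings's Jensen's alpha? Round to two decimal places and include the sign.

+3.32%

Market excess return = 11.6% − 3.3% = 8.30%
CAPM benchmark = R_f + β(R_m − R_f) = 3.3% + 1.83 × 8.3% = 18.4890%
α = actual − benchmark = 21.81% − 18.4890% = +3.32%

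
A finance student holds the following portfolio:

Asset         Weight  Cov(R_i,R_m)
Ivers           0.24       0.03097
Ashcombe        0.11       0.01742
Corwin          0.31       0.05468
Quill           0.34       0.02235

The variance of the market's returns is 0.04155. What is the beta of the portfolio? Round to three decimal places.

β_Ivers = 0.03097 / 0.04155 = 0.7454
β_Ashcombe = 0.01742 / 0.04155 = 0.4193
β_Corwin = 0.05468 / 0.04155 = 1.3160
β_Quill = 0.02235 / 0.04155 = 0.5379
β_P = Σ w_i β_i = 0.24×0.7454 + 0.11×0.4193 + 0.31×1.3160 + 0.34×0.5379 = 0.8159

0.816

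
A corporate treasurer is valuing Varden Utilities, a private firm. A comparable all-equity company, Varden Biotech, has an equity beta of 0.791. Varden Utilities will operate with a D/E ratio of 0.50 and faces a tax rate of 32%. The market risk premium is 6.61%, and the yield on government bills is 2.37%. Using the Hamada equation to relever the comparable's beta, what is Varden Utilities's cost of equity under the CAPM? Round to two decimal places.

9.38%

β_L = β_U × [1 + (1 − t)(D/E)] = 0.791 × [1 + (1 − 0.32) × 0.50]
    = 0.791 × [1 + 0.68 × 0.50] = 0.791 × 1.3400 = 1.0599
E(R) = R_f + β_L × MRP = 2.37% + 1.0599 × 6.61% = 9.38%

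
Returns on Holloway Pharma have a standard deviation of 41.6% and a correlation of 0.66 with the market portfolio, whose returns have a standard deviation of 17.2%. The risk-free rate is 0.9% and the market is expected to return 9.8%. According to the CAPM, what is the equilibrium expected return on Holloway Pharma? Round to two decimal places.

15.11%

β = ρ × σ_i / σ_m = 0.66 × 41.6% / 17.2% = 1.5963
MRP = 9.8% − 0.9% = 8.90%
E(R) = 0.9% + 1.5963 × 8.9% = 15.11%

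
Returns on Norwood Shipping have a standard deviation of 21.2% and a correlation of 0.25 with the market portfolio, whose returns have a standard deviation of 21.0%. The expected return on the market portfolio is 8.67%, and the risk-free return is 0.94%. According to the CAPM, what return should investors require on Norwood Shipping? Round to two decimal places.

2.89%

β = ρ × σ_i / σ_m = 0.25 × 21.2% / 21.0% = 0.2524
MRP = 8.67% − 0.94% = 7.73%
E(R) = 0.94% + 0.2524 × 7.73% = 2.89%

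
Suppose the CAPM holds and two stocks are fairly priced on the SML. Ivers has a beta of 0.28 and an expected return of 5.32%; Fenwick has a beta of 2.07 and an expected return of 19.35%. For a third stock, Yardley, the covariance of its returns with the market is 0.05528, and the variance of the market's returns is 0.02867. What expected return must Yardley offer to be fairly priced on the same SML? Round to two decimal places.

MRP = (19.35% − 5.32%) / (2.07 − 0.28) = 7.8380%
R_f = 5.32% − 0.28 × 7.8380% = 3.1254%
β_Yardley = Cov / Var(R_m) = 0.05528 / 0.02867 = 1.9281
E(R_Yardley) = R_f + β × MRP = 3.1254% + 1.9281 × 7.8380% = 18.24%

18.24%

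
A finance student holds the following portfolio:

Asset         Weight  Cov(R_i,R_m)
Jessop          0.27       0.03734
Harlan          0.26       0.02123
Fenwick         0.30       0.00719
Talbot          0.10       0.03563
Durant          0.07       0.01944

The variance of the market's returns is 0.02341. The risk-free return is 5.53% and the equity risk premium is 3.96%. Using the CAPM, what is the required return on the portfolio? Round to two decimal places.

β_Jessop = 0.03734 / 0.02341 = 1.5950
β_Harlan = 0.02123 / 0.02341 = 0.9069
β_Fenwick = 0.00719 / 0.02341 = 0.3071
β_Talbot = 0.03563 / 0.02341 = 1.5220
β_Durant = 0.01944 / 0.02341 = 0.8304
β_P = Σ w_i β_i = 0.27×1.5950 + 0.26×0.9069 + 0.30×0.3071 + 0.10×1.5220 + 0.07×0.8304 = 0.9689
E(R_P) = R_f + β_P × MRP = 5.53% + 0.9689 × 3.96% = 9.37%

9.37%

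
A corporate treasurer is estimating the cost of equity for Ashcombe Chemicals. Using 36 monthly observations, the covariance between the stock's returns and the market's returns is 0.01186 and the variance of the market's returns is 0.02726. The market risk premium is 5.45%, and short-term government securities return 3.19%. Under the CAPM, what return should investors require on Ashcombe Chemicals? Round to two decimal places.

β = Cov(R_i, R_m) / Var(R_m) = 0.01186 / 0.02726 = 0.4351
E(R) = R_f + β × MRP = 3.19% + 0.4351 × 5.45% = 5.56%

5.56%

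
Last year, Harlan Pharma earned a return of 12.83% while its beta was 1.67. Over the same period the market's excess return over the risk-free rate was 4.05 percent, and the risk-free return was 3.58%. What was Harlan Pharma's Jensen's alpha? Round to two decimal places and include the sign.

+2.49%

CAPM benchmark = R_f + β(R_m − R_f) = 3.58% + 1.67 × 4.05% = 10.3435%
α = actual − benchmark = 12.83% − 10.3435% = +2.49%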